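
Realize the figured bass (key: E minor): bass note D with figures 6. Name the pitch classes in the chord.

The written figures 6 are shorthand for 6/3: the 3 is implied.
A third above D in this key is F#.
A sixth above D in this key is B.
Together with the bass D, this spells B minor in first inversion.

D, F#, B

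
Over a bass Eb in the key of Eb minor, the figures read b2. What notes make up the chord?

The written figures b2 are shorthand for 6/4/2: the 6/4 are implied.
A second above Eb in this key is F, lowered to Fb by the flat.
A fourth above Eb in this key is Ab.
A sixth above Eb in this key is Cb.
Together with the bass Eb, this spells Fb major seventh in third inversion.

Eb, Fb, Ab, Cb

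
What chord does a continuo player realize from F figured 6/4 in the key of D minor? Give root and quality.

Bb major

The figures 6/4 indicate a triad in second inversion.
In second inversion the root lies a fourth above the bass: a fourth above F in D minor is Bb.
The chord tones are F, Bb, D, giving Bb major.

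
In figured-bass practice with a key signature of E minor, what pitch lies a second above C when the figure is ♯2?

D#

Counting 1 letter step above C lands on D; in E minor, that letter is D.
The #2 figure raises it a semitone, giving D#.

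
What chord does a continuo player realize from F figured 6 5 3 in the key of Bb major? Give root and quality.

D minor seventh

The figures 6 5 3 indicate a seventh chord in first inversion.
In first inversion the root lies a sixth above the bass: a sixth above F in Bb major is D.
The chord tones are F, A, C, D, giving D minor seventh.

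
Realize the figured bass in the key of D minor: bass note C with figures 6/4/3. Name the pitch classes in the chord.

A third above C in this key is E.
A fourth above C in this key is F.
A sixth above C in this key is A.
Together with the bass C, this spells F major seventh in second inversion.

C, E, F, A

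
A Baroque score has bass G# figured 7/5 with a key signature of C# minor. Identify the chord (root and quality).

G# minor seventh

The figures 7/5 indicate a seventh chord in root position.
In root position the bass is the root, so the root is G#.
The chord tones are G#, B, D#, F#, giving G# minor seventh.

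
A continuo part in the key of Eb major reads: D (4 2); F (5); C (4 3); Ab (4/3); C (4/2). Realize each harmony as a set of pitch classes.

D (6/4/2): D, Eb, G, Bb.
F (5/3): F, Ab, C.
C (6/4/3): C, Eb, F, Ab.
Ab (6/4/3): Ab, C, D, F.
C (6/4/2): C, D, F, Ab.

D, Eb, G, Bb | F, Ab, C | C, Eb, F, Ab | Ab, C, D, F | C, D, F, Ab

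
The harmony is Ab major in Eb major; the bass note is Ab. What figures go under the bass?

Ab is the root of Ab major, so the chord is in root position.
A triad in root position is figured 5/3, conventionally abbreviated (no figures — root-position triad).

no figures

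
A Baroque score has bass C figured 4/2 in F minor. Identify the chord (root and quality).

The figures 4/2 indicate a seventh chord in third inversion.
In third inversion the root lies a second above the bass: a second above C in F minor is Db.
The chord tones are C, Db, F, Ab, giving Db major seventh.

Db major seventh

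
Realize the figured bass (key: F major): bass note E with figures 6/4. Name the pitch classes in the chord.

E, A, C

A fourth above E in this key is A.
A sixth above E in this key is C.
Together with the bass E, this spells A minor in second inversion.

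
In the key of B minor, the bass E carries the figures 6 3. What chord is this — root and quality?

C# diminished

The figures 6 3 indicate a triad in first inversion.
In first inversion the root lies a sixth above the bass: a sixth above E in B minor is C#.
The chord tones are E, G, C#, giving C# diminished.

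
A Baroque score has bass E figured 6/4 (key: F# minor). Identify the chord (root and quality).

A major

The figures 6/4 indicate a triad in second inversion.
In second inversion the root lies a fourth above the bass: a fourth above E in F# minor is A.
The chord tones are E, A, C#, giving A major.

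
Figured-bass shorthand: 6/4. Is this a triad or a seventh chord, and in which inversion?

Intervals of 6/4 above the bass form a triad; the bass is the fifth, so this is second inversion.

triad, second inversion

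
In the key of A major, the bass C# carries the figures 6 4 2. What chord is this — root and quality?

The figures 6 4 2 indicate a seventh chord in third inversion.
In third inversion the root lies a second above the bass: a second above C# in A major is D.
The chord tones are C#, D, F#, A, giving D major seventh.

D major seventh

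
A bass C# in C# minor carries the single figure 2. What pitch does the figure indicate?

D#

Counting 1 letter step above C# lands on D; in C# minor, that letter is D#.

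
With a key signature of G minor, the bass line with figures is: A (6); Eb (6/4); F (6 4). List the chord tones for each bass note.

A (6/3): A, C, F.
Eb (6/4): Eb, A, C.
F (6/4): F, Bb, D.

A, C, F | Eb, A, C | F, Bb, D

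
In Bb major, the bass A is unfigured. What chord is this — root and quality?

A diminished

An unfigured bass indicates a triad in root position.
In root position the bass is the root, so the root is A.
The chord tones are A, C, Eb, giving A diminished.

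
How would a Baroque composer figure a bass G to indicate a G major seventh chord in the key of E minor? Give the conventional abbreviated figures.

7

G is the root of G major seventh, so the chord is in root position.
A seventh chord in root position is figured 7/5/3, conventionally abbreviated 7.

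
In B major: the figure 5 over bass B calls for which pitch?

F#

Counting 4 letter steps above B lands on F; in B major, that letter is F#.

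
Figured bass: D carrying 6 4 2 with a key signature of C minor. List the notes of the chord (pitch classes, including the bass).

D, Eb, G, Bb

A second above D in this key is Eb.
A fourth above D in this key is G.
A sixth above D in this key is Bb.
Together with the bass D, this spells Eb major seventh in third inversion.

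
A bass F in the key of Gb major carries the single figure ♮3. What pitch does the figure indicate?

A

Counting 2 letter steps above F lands on A; in Gb major, that letter is Ab.
The ♮3 figure makes it natural, giving A.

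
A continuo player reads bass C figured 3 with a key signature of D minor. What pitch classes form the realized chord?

The written figures 3 are shorthand for 5/3: the 5 is implied.
A third above C in this key is E.
A fifth above C in this key is G.
Together with the bass C, this spells C major in root position.

C, E, G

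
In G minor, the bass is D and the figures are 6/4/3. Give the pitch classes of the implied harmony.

D, F, G, Bb

A third above D in this key is F.
A fourth above D in this key is G.
A sixth above D in this key is Bb.
Together with the bass D, this spells G minor seventh in second inversion.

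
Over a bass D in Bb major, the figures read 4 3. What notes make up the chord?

The written figures 4 3 are shorthand for 6/4/3: the 6 is implied.
A third above D in this key is F.
A fourth above D in this key is G.
A sixth above D in this key is Bb.
Together with the bass D, this spells G minor seventh in second inversion.

D, F, G, Bb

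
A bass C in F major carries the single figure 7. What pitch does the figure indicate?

Bb

Counting 6 letter steps above C lands on B; in F major, that letter is Bb.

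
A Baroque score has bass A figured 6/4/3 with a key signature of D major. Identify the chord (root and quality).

D major seventh

The figures 6/4/3 indicate a seventh chord in second inversion.
In second inversion the root lies a fourth above the bass: a fourth above A in D major is D.
The chord tones are A, C#, D, F#, giving D major seventh.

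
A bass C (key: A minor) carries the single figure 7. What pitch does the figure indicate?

Counting 6 letter steps above C lands on B; in A minor, that letter is B.

B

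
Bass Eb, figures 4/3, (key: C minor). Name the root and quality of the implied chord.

The figures 4/3 indicate a seventh chord in second inversion.
In second inversion the root lies a fourth above the bass: a fourth above Eb in C minor is Ab.
The chord tones are Eb, G, Ab, C, giving Ab major seventh.

Ab major seventh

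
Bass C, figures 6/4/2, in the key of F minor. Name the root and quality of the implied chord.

Db major seventh

The figures 6/4/2 indicate a seventh chord in third inversion.
In third inversion the root lies a second above the bass: a second above C in F minor is Db.
The chord tones are C, Db, F, Ab, giving Db major seventh.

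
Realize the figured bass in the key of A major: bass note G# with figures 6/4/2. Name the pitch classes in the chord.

A second above G# in this key is A.
A fourth above G# in this key is C#.
A sixth above G# in this key is E.
Together with the bass G#, this spells A major seventh in third inversion.

G#, A, C#, E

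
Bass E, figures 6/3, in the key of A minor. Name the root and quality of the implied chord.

C major

The figures 6/3 indicate a triad in first inversion.
In first inversion the root lies a sixth above the bass: a sixth above E in A minor is C.
The chord tones are E, G, C, giving C major.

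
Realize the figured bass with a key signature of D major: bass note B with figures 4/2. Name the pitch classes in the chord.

B, C#, E, G

The written figures 4/2 are shorthand for 6/4/2: the 6 is implied.
A second above B in this key is C#.
A fourth above B in this key is E.
A sixth above B in this key is G.
Together with the bass B, this spells C# half-diminished seventh in third inversion.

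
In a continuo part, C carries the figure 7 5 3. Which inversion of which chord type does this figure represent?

seventh chord, root position

Intervals of 7/5/3 above the bass form a seventh chord; the bass is the root, so this is root position.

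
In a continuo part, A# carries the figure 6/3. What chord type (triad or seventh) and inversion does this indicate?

Intervals of 6/3 above the bass form a triad; the bass is the third, so this is first inversion.

triad, first inversion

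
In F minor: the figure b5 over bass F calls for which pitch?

Counting 4 letter steps above F lands on C; in F minor, that letter is C.
The b5 figure lowers it a semitone, giving Cb.

Cb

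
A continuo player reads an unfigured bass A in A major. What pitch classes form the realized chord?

A, C#, E

An unfigured bass implies 5/3.
A third above A in this key is C#.
A fifth above A in this key is E.
Together with the bass A, this spells A major in root position.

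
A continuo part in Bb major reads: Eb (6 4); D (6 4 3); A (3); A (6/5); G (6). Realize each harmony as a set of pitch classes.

Eb, A, C | D, F, G, Bb | A, C, Eb | A, C, Eb, F | G, Bb, Eb

Eb (6/4): Eb, A, C.
D (6/4/3): D, F, G, Bb.
A (5/3): A, C, Eb.
A (6/5/3): A, C, Eb, F.
G (6/3): G, Bb, Eb.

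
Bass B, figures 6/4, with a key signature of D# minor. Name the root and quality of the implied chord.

The figures 6/4 indicate a triad in second inversion.
In second inversion the root lies a fourth above the bass: a fourth above B in D# minor is E#.
The chord tones are B, E#, G#, giving E# diminished.

E# diminished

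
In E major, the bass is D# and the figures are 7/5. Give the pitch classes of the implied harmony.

D#, F#, A, C#

The written figures 7/5 are shorthand for 7/5/3: the 3 is implied.
A third above D# in this key is F#.
A fifth above D# in this key is A.
A seventh above D# in this key is C#.
Together with the bass D#, this spells D# half-diminished seventh in root position.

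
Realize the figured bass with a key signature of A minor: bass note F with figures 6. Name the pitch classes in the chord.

The written figures 6 are shorthand for 6/3: the 3 is implied.
A third above F in this key is A.
A sixth above F in this key is D.
Together with the bass F, this spells D minor in first inversion.

F, A, D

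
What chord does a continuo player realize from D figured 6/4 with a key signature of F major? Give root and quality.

The figures 6/4 indicate a triad in second inversion.
In second inversion the root lies a fourth above the bass: a fourth above D in F major is G.
The chord tones are D, G, Bb, giving G minor.

G minor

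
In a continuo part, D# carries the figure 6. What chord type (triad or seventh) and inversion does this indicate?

6 is shorthand for 6/3.
Intervals of 6/3 above the bass form a triad; the bass is the third, so this is first inversion.

triad, first inversion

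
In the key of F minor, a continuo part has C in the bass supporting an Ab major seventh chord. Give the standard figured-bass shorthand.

C is the third of Ab major seventh, so the chord is in first inversion.
A seventh chord in first inversion is figured 6/5/3, conventionally abbreviated 6/5.

6/5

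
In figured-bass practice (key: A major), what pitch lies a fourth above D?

Counting 3 letter steps above D lands on G; in A major, that letter is G#.

G#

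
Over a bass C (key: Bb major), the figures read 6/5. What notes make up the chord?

The written figures 6/5 are shorthand for 6/5/3: the 3 is implied.
A third above C in this key is Eb.
A fifth above C in this key is G.
A sixth above C in this key is A.
Together with the bass C, this spells A half-diminished seventh in first inversion.

C, Eb, G, A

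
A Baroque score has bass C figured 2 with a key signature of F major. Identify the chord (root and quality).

The figures 2 indicate a seventh chord in third inversion.
In third inversion the root lies a second above the bass: a second above C in F major is D.
The chord tones are C, D, F, A, giving D minor seventh.

D minor seventh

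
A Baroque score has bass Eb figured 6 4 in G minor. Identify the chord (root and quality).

The figures 6 4 indicate a triad in second inversion.
In second inversion the root lies a fourth above the bass: a fourth above Eb in G minor is A.
The chord tones are Eb, A, C, giving A diminished.

A diminished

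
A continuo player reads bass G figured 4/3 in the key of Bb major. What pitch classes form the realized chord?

G, Bb, C, Eb

The written figures 4/3 are shorthand for 6/4/3: the 6 is implied.
A third above G in this key is Bb.
A fourth above G in this key is C.
A sixth above G in this key is Eb.
Together with the bass G, this spells C minor seventh in second inversion.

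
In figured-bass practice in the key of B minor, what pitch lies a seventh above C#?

B

Counting 6 letter steps above C# lands on B; in B minor, that letter is B.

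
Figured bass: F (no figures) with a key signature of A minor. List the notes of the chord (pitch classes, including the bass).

F, A, C

An unfigured bass implies 5/3.
A third above F in this key is A.
A fifth above F in this key is C.
Together with the bass F, this spells F major in root position.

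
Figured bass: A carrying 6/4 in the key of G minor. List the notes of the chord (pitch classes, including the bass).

A, D, F

A fourth above A in this key is D.
A sixth above A in this key is F.
Together with the bass A, this spells D minor in second inversion.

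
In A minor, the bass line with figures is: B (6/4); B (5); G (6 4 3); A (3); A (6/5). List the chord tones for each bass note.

B (6/4): B, E, G.
B (5/3): B, D, F.
G (6/4/3): G, B, C, E.
A (5/3): A, C, E.
A (6/5/3): A, C, E, F.

B, E, G | B, D, F | G, B, C, E | A, C, E | A, C, E, F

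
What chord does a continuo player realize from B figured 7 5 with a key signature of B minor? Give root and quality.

The figures 7 5 indicate a seventh chord in root position.
In root position the bass is the root, so the root is B.
The chord tones are B, D, F#, A, giving B minor seventh.

B minor seventh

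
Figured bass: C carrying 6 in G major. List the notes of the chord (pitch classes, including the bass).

C, E, A

The written figures 6 are shorthand for 6/3: the 3 is implied.
A third above C in this key is E.
A sixth above C in this key is A.
Together with the bass C, this spells A minor in first inversion.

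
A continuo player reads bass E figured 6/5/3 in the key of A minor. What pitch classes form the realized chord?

E, G, B, C

A third above E in this key is G.
A fifth above E in this key is B.
A sixth above E in this key is C.
Together with the bass E, this spells C major seventh in first inversion.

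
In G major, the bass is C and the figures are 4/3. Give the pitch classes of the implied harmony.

The written figures 4/3 are shorthand for 6/4/3: the 6 is implied.
A third above C in this key is E.
A fourth above C in this key is F#.
A sixth above C in this key is A.
Together with the bass C, this spells F# half-diminished seventh in second inversion.

C, E, F#, A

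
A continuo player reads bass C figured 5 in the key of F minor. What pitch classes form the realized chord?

C, Eb, G

The written figures 5 are shorthand for 5/3: the 3 is implied.
A third above C in this key is Eb.
A fifth above C in this key is G.
Together with the bass C, this spells C minor in root position.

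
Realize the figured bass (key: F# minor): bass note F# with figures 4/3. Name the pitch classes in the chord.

F#, A, B, D

The written figures 4/3 are shorthand for 6/4/3: the 6 is implied.
A third above F# in this key is A.
A fourth above F# in this key is B.
A sixth above F# in this key is D.
Together with the bass F#, this spells B minor seventh in second inversion.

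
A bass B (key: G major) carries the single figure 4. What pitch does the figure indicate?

Counting 3 letter steps above B lands on E; in G major, that letter is E.

E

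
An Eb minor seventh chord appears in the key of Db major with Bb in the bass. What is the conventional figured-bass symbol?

Bb is the fifth of Eb minor seventh, so the chord is in second inversion.
A seventh chord in second inversion is figured 6/4/3, conventionally abbreviated 4/3.

4/3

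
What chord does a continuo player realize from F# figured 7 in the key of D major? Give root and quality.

F# minor seventh

The figures 7 indicate a seventh chord in root position.
In root position the bass is the root, so the root is F#.
The chord tones are F#, A, C#, E, giving F# minor seventh.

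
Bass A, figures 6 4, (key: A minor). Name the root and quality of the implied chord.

D minor

The figures 6 4 indicate a triad in second inversion.
In second inversion the root lies a fourth above the bass: a fourth above A in A minor is D.
The chord tones are A, D, F, giving D minor.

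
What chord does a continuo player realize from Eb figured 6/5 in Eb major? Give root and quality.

The figures 6/5 indicate a seventh chord in first inversion.
In first inversion the root lies a sixth above the bass: a sixth above Eb in Eb major is C.
The chord tones are Eb, G, Bb, C, giving C minor seventh.

C minor seventh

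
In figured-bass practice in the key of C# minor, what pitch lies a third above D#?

Counting 2 letter steps above D# lands on F; in C# minor, that letter is F#.

F#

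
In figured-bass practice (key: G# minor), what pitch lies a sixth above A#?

F#

Counting 5 letter steps above A# lands on F; in G# minor, that letter is F#.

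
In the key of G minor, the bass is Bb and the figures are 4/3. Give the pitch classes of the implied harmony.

Bb, D, Eb, G

The written figures 4/3 are shorthand for 6/4/3: the 6 is implied.
A third above Bb in this key is D.
A fourth above Bb in this key is Eb.
A sixth above Bb in this key is G.
Together with the bass Bb, this spells Eb major seventh in second inversion.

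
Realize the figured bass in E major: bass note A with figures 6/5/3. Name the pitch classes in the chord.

A, C#, E, F#

A third above A in this key is C#.
A fifth above A in this key is E.
A sixth above A in this key is F#.
Together with the bass A, this spells F# minor seventh in first inversion.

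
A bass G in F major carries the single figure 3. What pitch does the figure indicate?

Bb

Counting 2 letter steps above G lands on B; in F major, that letter is Bb.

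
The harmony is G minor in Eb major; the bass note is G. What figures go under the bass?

G is the root of G minor, so the chord is in root position.
A triad in root position is figured 5/3, conventionally abbreviated (no figures — root-position triad).

no figures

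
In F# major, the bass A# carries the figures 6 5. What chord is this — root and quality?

The figures 6 5 indicate a seventh chord in first inversion.
In first inversion the root lies a sixth above the bass: a sixth above A# in F# major is F#.
The chord tones are A#, C#, E#, F#, giving F# major seventh.

F# major seventh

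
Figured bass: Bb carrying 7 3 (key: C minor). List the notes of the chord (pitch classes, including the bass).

The written figures 7 3 are shorthand for 7/5/3: the 5 is implied.
A third above Bb in this key is D.
A fifth above Bb in this key is F.
A seventh above Bb in this key is Ab.
Together with the bass Bb, this spells Bb dominant seventh in root position.

Bb, D, F, Ab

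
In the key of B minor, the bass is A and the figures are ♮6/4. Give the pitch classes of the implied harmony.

A, D, F

A fourth above A in this key is D.
A sixth above A in this key is F#, made natural (F) by the ♮ figure.
Together with the bass A, this spells D minor in second inversion.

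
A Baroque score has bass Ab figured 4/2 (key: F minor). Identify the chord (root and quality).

The figures 4/2 indicate a seventh chord in third inversion.
In third inversion the root lies a second above the bass: a second above Ab in F minor is Bb.
The chord tones are Ab, Bb, Db, F, giving Bb minor seventh.

Bb minor seventh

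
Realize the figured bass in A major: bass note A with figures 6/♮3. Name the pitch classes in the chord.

A, C, F#

A third above A in this key is C#, made natural (C) by the ♮ figure.
A sixth above A in this key is F#.
Together with the bass A, this spells F# diminished in first inversion.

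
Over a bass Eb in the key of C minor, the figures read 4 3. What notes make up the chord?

The written figures 4 3 are shorthand for 6/4/3: the 6 is implied.
A third above Eb in this key is G.
A fourth above Eb in this key is Ab.
A sixth above Eb in this key is C.
Together with the bass Eb, this spells Ab major seventh in second inversion.

Eb, G, Ab, C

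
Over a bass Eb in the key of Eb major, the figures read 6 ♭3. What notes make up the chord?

A third above Eb in this key is G, lowered to Gb by the flat.
A sixth above Eb in this key is C.
Together with the bass Eb, this spells C diminished in first inversion.

Eb, Gb, C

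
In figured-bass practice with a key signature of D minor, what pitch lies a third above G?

Bb

Counting 2 letter steps above G lands on B; in D minor, that letter is Bb.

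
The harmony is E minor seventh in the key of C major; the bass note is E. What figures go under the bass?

E is the root of E minor seventh, so the chord is in root position.
A seventh chord in root position is figured 7/5/3, conventionally abbreviated 7.

7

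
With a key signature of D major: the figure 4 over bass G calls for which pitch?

Counting 3 letter steps above G lands on C; in D major, that letter is C#.

C#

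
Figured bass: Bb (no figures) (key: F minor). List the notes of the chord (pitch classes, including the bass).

Bb, Db, F

An unfigured bass implies 5/3.
A third above Bb in this key is Db.
A fifth above Bb in this key is F.
Together with the bass Bb, this spells Bb minor in root position.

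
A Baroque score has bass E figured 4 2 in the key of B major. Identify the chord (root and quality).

The figures 4 2 indicate a seventh chord in third inversion.
In third inversion the root lies a second above the bass: a second above E in B major is F#.
The chord tones are E, F#, A#, C#, giving F# dominant seventh.

F# dominant seventh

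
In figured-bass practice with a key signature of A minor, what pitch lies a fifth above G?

Counting 4 letter steps above G lands on D; in A minor, that letter is D.

D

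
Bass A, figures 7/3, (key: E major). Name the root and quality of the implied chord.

The figures 7/3 indicate a seventh chord in root position.
In root position the bass is the root, so the root is A.
The chord tones are A, C#, E, G#, giving A major seventh.

A major seventh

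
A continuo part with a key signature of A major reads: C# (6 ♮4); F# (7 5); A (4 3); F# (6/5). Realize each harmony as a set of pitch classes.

C#, F, A | F#, A, C#, E | A, C#, D, F# | F#, A, C#, D

C# (6/♮4): C#, F, A.
F# (7/5/3): F#, A, C#, E.
A (6/4/3): A, C#, D, F#.
F# (6/5/3): F#, A, C#, D.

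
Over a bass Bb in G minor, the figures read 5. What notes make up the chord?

The written figures 5 are shorthand for 5/3: the 3 is implied.
A third above Bb in this key is D.
A fifth above Bb in this key is F.
Together with the bass Bb, this spells Bb major in root position.

Bb, D, F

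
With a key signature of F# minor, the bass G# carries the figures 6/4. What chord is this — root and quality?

The figures 6/4 indicate a triad in second inversion.
In second inversion the root lies a fourth above the bass: a fourth above G# in F# minor is C#.
The chord tones are G#, C#, E, giving C# minor.

C# minor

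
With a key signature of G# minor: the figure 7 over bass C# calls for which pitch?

B

Counting 6 letter steps above C# lands on B; in G# minor, that letter is B.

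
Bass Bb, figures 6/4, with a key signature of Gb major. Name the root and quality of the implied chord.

The figures 6/4 indicate a triad in second inversion.
In second inversion the root lies a fourth above the bass: a fourth above Bb in Gb major is Eb.
The chord tones are Bb, Eb, Gb, giving Eb minor.

Eb minor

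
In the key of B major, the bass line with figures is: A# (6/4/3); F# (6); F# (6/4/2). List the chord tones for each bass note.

A#, C#, D#, F# | F#, A#, D# | F#, G#, B, D#

A# (6/4/3): A#, C#, D#, F#.
F# (6/3): F#, A#, D#.
F# (6/4/2): F#, G#, B, D#.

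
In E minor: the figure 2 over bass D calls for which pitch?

Counting 1 letter step above D lands on E; in E minor, that letter is E.

E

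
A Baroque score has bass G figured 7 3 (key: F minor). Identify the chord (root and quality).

G half-diminished seventh

The figures 7 3 indicate a seventh chord in root position.
In root position the bass is the root, so the root is G.
The chord tones are G, Bb, Db, F, giving G half-diminished seventh.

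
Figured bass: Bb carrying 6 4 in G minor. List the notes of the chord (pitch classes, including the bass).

A fourth above Bb in this key is Eb.
A sixth above Bb in this key is G.
Together with the bass Bb, this spells Eb major in second inversion.

Bb, Eb, G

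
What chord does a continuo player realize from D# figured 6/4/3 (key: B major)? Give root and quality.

The figures 6/4/3 indicate a seventh chord in second inversion.
In second inversion the root lies a fourth above the bass: a fourth above D# in B major is G#.
The chord tones are D#, F#, G#, B, giving G# minor seventh.

G# minor seventh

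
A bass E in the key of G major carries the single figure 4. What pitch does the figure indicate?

Counting 3 letter steps above E lands on A; in G major, that letter is A.

A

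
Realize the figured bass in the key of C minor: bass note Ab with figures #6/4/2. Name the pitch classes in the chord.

Ab, Bb, D, F#

A second above Ab in this key is Bb.
A fourth above Ab in this key is D.
A sixth above Ab in this key is F, raised to F# by the sharp.
Together with the bass Ab, this spells Bb augmented seventh in third inversion.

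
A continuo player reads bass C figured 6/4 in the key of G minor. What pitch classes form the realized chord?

A fourth above C in this key is F.
A sixth above C in this key is A.
Together with the bass C, this spells F major in second inversion.

C, F, A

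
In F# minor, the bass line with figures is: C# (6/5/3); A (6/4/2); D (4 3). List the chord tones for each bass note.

C# (6/5/3): C#, E, G#, A.
A (6/4/2): A, B, D, F#.
D (6/4/3): D, F#, G#, B.

C#, E, G#, A | A, B, D, F# | D, F#, G#, B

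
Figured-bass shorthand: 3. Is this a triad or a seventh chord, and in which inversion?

3 is shorthand for 5/3.
Intervals of 5/3 above the bass form a triad; the bass is the root, so this is root position.

triad, root position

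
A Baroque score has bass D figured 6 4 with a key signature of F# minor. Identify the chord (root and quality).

G# diminished

The figures 6 4 indicate a triad in second inversion.
In second inversion the root lies a fourth above the bass: a fourth above D in F# minor is G#.
The chord tones are D, G#, B, giving G# diminished.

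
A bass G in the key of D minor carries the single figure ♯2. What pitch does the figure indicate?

Counting 1 letter step above G lands on A; in D minor, that letter is A.
The #2 figure raises it a semitone, giving A#.

A#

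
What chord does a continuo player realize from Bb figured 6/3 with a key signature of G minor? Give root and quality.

G minor

The figures 6/3 indicate a triad in first inversion.
In first inversion the root lies a sixth above the bass: a sixth above Bb in G minor is G.
The chord tones are Bb, D, G, giving G minor.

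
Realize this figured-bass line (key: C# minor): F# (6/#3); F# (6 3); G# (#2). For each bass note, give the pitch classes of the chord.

F#, A#, D# | F#, A, D# | G#, A#, C#, E

F# (6/#3): F#, A#, D#.
F# (6/3): F#, A, D#.
G# (6/4/#2): G#, A#, C#, E.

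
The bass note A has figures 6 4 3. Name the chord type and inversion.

seventh chord, second inversion

Intervals of 6/4/3 above the bass form a seventh chord; the bass is the fifth, so this is second inversion.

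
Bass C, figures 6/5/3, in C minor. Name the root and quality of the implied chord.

The figures 6/5/3 indicate a seventh chord in first inversion.
In first inversion the root lies a sixth above the bass: a sixth above C in C minor is Ab.
The chord tones are C, Eb, G, Ab, giving Ab major seventh.

Ab major seventh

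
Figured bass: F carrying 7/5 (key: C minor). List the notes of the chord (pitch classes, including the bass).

F, Ab, C, Eb

The written figures 7/5 are shorthand for 7/5/3: the 3 is implied.
A third above F in this key is Ab.
A fifth above F in this key is C.
A seventh above F in this key is Eb.
Together with the bass F, this spells F minor seventh in root position.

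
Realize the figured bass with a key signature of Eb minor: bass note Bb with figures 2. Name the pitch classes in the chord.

Bb, Cb, Eb, Gb

The written figures 2 are shorthand for 6/4/2: the 6/4 are implied.
A second above Bb in this key is Cb.
A fourth above Bb in this key is Eb.
A sixth above Bb in this key is Gb.
Together with the bass Bb, this spells Cb major seventh in third inversion.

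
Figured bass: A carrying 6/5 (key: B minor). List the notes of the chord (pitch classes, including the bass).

A, C#, E, F#

The written figures 6/5 are shorthand for 6/5/3: the 3 is implied.
A third above A in this key is C#.
A fifth above A in this key is E.
A sixth above A in this key is F#.
Together with the bass A, this spells F# minor seventh in first inversion.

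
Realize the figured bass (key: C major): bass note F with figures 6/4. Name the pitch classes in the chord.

A fourth above F in this key is B.
A sixth above F in this key is D.
Together with the bass F, this spells B diminished in second inversion.

F, B, D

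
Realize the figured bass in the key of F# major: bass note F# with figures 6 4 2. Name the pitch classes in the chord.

F#, G#, B, D#

A second above F# in this key is G#.
A fourth above F# in this key is B.
A sixth above F# in this key is D#.
Together with the bass F#, this spells G# minor seventh in third inversion.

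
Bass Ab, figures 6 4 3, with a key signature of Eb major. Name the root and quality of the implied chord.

D half-diminished seventh

The figures 6 4 3 indicate a seventh chord in second inversion.
In second inversion the root lies a fourth above the bass: a fourth above Ab in Eb major is D.
The chord tones are Ab, C, D, F, giving D half-diminished seventh.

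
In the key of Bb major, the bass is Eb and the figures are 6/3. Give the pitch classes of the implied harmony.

Eb, G, C

A third above Eb in this key is G.
A sixth above Eb in this key is C.
Together with the bass Eb, this spells C minor in first inversion.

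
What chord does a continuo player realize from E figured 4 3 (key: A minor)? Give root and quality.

A minor seventh

The figures 4 3 indicate a seventh chord in second inversion.
In second inversion the root lies a fourth above the bass: a fourth above E in A minor is A.
The chord tones are E, G, A, C, giving A minor seventh.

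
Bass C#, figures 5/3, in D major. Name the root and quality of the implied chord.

C# diminished

The figures 5/3 indicate a triad in root position.
In root position the bass is the root, so the root is C#.
The chord tones are C#, E, G, giving C# diminished.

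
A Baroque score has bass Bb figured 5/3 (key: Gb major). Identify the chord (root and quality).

The figures 5/3 indicate a triad in root position.
In root position the bass is the root, so the root is Bb.
The chord tones are Bb, Db, F, giving Bb minor.

Bb minor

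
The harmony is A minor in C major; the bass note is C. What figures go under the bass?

C is the third of A minor, so the chord is in first inversion.
A triad in first inversion is figured 6/3, conventionally abbreviated 6.

6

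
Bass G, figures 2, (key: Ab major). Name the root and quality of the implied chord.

Ab major seventh

The figures 2 indicate a seventh chord in third inversion.
In third inversion the root lies a second above the bass: a second above G in Ab major is Ab.
The chord tones are G, Ab, C, Eb, giving Ab major seventh.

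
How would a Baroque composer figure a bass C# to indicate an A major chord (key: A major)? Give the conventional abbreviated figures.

C# is the third of A major, so the chord is in first inversion.
A triad in first inversion is figured 6/3, conventionally abbreviated 6.

6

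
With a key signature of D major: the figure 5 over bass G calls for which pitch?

Counting 4 letter steps above G lands on D; in D major, that letter is D.

D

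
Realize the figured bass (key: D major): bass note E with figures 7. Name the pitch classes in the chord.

E, G, B, D

The written figures 7 are shorthand for 7/5/3: the 5/3 are implied.
A third above E in this key is G.
A fifth above E in this key is B.
A seventh above E in this key is D.
Together with the bass E, this spells E minor seventh in root position.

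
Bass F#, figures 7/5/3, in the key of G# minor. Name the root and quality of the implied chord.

The figures 7/5/3 indicate a seventh chord in root position.
In root position the bass is the root, so the root is F#.
The chord tones are F#, A#, C#, E, giving F# dominant seventh.

F# dominant seventh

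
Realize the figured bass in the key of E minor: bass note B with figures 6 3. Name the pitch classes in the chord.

A third above B in this key is D.
A sixth above B in this key is G.
Together with the bass B, this spells G major in first inversion.

B, D, G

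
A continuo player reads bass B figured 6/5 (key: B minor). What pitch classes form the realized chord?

The written figures 6/5 are shorthand for 6/5/3: the 3 is implied.
A third above B in this key is D.
A fifth above B in this key is F#.
A sixth above B in this key is G.
Together with the bass B, this spells G major seventh in first inversion.

B, D, F#, G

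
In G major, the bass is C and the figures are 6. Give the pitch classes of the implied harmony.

C, E, A

The written figures 6 are shorthand for 6/3: the 3 is implied.
A third above C in this key is E.
A sixth above C in this key is A.
Together with the bass C, this spells A minor in first inversion.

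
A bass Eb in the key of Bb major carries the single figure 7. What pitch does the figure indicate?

D

Counting 6 letter steps above Eb lands on D; in Bb major, that letter is D.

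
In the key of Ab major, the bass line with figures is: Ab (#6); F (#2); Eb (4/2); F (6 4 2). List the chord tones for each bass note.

Ab, C, F# | F, G#, Bb, Db | Eb, F, Ab, C | F, G, Bb, Db

Ab (#6/3): Ab, C, F#.
F (6/4/#2): F, G#, Bb, Db.
Eb (6/4/2): Eb, F, Ab, C.
F (6/4/2): F, G, Bb, Db.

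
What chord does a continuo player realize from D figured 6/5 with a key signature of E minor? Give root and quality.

The figures 6/5 indicate a seventh chord in first inversion.
In first inversion the root lies a sixth above the bass: a sixth above D in E minor is B.
The chord tones are D, F#, A, B, giving B minor seventh.

B minor seventh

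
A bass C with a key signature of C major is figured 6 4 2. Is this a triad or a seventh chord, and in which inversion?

seventh chord, third inversion

Intervals of 6/4/2 above the bass form a seventh chord; the bass is the seventh, so this is third inversion.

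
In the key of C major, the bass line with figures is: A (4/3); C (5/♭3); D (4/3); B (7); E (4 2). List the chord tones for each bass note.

A (6/4/3): A, C, D, F.
C (5/b3): C, Eb, G.
D (6/4/3): D, F, G, B.
B (7/5/3): B, D, F, A.
E (6/4/2): E, F, A, C.

A, C, D, F | C, Eb, G | D, F, G, B | B, D, F, A | E, F, A, C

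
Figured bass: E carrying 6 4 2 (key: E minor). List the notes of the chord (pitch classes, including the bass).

E, F#, A, C

A second above E in this key is F#.
A fourth above E in this key is A.
A sixth above E in this key is C.
Together with the bass E, this spells F# half-diminished seventh in third inversion.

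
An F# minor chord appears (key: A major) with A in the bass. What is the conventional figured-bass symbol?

A is the third of F# minor, so the chord is in first inversion.
A triad in first inversion is figured 6/3, conventionally abbreviated 6.

6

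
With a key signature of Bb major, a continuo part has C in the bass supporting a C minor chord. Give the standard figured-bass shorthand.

C is the root of C minor, so the chord is in root position.
A triad in root position is figured 5/3, conventionally abbreviated (no figures — root-position triad).

no figures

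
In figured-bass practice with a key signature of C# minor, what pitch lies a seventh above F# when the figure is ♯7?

Counting 6 letter steps above F# lands on E; in C# minor, that letter is E.
The #7 figure raises it a semitone, giving E#.

E#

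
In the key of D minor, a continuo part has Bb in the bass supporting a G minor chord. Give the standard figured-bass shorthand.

Bb is the third of G minor, so the chord is in first inversion.
A triad in first inversion is figured 6/3, conventionally abbreviated 6.

6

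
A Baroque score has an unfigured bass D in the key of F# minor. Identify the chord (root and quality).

An unfigured bass indicates a triad in root position.
In root position the bass is the root, so the root is D.
The chord tones are D, F#, A, giving D major.

D major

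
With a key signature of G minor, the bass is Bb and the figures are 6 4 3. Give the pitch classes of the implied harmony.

A third above Bb in this key is D.
A fourth above Bb in this key is Eb.
A sixth above Bb in this key is G.
Together with the bass Bb, this spells Eb major seventh in second inversion.

Bb, D, Eb, G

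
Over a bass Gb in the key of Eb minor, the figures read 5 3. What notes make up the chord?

A third above Gb in this key is Bb.
A fifth above Gb in this key is Db.
Together with the bass Gb, this spells Gb major in root position.

Gb, Bb, Db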